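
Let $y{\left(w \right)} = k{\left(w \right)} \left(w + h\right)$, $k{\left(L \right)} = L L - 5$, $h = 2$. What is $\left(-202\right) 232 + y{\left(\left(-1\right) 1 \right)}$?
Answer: $-46868$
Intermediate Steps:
$k{\left(L \right)} = -5 + L^{2}$ ($k{\left(L \right)} = L^{2} - 5 = -5 + L^{2}$)
$y{\left(w \right)} = \left(-5 + w^{2}\right) \left(2 + w\right)$ ($y{\left(w \right)} = \left(-5 + w^{2}\right) \left(w + 2\right) = \left(-5 + w^{2}\right) \left(2 + w\right)$)
$\left(-202\right) 232 + y{\left(\left(-1\right) 1 \right)} = \left(-202\right) 232 + \left(-5 + \left(\left(-1\right) 1\right)^{2}\right) \left(2 - 1\right) = -46864 + \left(-5 + \left(-1\right)^{2}\right) \left(2 - 1\right) = -46864 + \left(-5 + 1\right) 1 = -46864 - 4 = -46868$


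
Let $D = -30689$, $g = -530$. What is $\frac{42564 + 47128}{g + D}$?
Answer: $- \frac{89692}{31219} \approx -2.873$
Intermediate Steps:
$\frac{42564 + 47128}{g + D} = \frac{42564 + 47128}{-530 - 30689} = \frac{89692}{-31219} = 89692 \left(- \frac{1}{31219}\right) = - \frac{89692}{31219}$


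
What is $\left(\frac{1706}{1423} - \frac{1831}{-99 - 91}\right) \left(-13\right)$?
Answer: $- \frac{38085489}{270370} \approx -140.86$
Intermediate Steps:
$\left(\frac{1706}{1423} - \frac{1831}{-99 - 91}\right) \left(-13\right) = \left(1706 \cdot \frac{1}{1423} - \frac{1831}{-190}\right) \left(-13\right) = \left(\frac{1706}{1423} - - \frac{1831}{190}\right) \left(-13\right) = \left(\frac{1706}{1423} + \frac{1831}{190}\right) \left(-13\right) = \frac{2929653}{270370} \left(-13\right) = - \frac{38085489}{270370}$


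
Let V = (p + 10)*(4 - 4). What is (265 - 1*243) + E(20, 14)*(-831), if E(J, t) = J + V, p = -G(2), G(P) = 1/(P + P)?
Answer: -16598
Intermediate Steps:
G(P) = 1/(2*P)
p = -¼ (p = -1/(2*2) = -1*¼ = -¼ ≈ -0.25000)
V = 0 (V = (-¼ + 10)*(4 - 4) = (39/4)*0 = 0)
E(J, t) = J (E(J, t) = J + 0 = J)
(265 - 1*243) + E(20, 14)*(-831) = (265 - 1*243) + 20*(-831) = (265 - 243) - 16620 = 22 - 16620 = -16598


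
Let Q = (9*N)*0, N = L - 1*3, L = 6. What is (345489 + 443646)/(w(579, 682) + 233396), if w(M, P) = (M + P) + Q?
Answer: 263045/78219 ≈ 3.3629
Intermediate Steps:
N = 3 (N = 6 - 1*3 = 6 - 3 = 3)
Q = 0 (Q = (9*3)*0 = 27*0 = 0)
w(M, P) = M + P (w(M, P) = (M + P) + 0 = M + P)
(345489 + 443646)/(w(579, 682) + 233396) = (345489 + 443646)/((579 + 682) + 233396) = 789135/(1261 + 233396) = 789135/234657 = 789135*(1/234657) = 263045/78219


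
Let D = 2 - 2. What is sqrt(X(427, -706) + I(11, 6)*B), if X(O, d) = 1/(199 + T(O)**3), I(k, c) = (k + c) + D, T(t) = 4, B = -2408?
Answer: I*sqrt(2831501921)/263 ≈ 202.33*I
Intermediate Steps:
D = 0
I(k, c) = c + k (I(k, c) = (k + c) + 0 = (c + k) + 0 = c + k)
X(O, d) = 1/263 (X(O, d) = 1/(199 + 4**3) = 1/(199 + 64) = 1/263)
sqrt(X(427, -706) + I(11, 6)*B) = sqrt(1/263 + (6 + 11)*(-2408)) = sqrt(1/263 + 17*(-2408)) = sqrt(1/263 - 40936) = sqrt(-10766167/263) = I*sqrt(2831501921)/263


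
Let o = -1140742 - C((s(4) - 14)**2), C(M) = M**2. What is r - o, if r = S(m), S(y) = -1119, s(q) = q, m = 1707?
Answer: 1149623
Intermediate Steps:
r = -1119
o = -1150742 (o = -1140742 - ((4 - 14)**2)**2 = -1140742 - ((-10)**2)**2 = -1140742 - 1*100**2 = -1140742 - 1*10000 = -1140742 - 10000 = -1150742)
r - o = -1119 - 1*(-1150742) = -1119 + 1150742 = 1149623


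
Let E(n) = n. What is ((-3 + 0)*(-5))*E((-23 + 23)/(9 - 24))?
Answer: 0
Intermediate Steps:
((-3 + 0)*(-5))*E((-23 + 23)/(9 - 24)) = ((-3 + 0)*(-5))*((-23 + 23)/(9 - 24)) = (-3*(-5))*(0/(-15)) = 15*(0*(-1/15)) = 15*0 = 0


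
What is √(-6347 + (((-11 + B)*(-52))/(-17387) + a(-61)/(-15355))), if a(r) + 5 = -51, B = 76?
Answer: I*√452380521223840244855/266977385 ≈ 79.667*I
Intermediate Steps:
a(r) = -56 (a(r) = -5 - 51 = -56)
√(-6347 + (((-11 + B)*(-52))/(-17387) + a(-61)/(-15355))) = √(-6347 + (((-11 + 76)*(-52))/(-17387) - 56/(-15355))) = √(-6347 + ((65*(-52))*(-1/17387) - 56*(-1/15355))) = √(-6347 + (-3380*(-1/17387) + 56/15355)) = √(-6347 + (3380/17387 + 56/15355)) = √(-6347 + 52873572/266977385) = √(-1694452589023/266977385) = I*√452380521223840244855/266977385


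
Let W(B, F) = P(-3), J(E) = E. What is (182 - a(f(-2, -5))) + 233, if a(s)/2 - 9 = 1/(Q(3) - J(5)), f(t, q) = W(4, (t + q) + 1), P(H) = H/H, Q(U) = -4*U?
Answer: 6751/17 ≈ 397.12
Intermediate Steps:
P(H) = 1
W(B, F) = 1
f(t, q) = 1
a(s) = 304/17 (a(s) = 18 + 2/(-4*3 - 1*5) = 18 + 2/(-12 - 5) = 18 + 2/(-17) = 18 + 2*(-1/17) = 18 - 2/17 = 304/17)
(182 - a(f(-2, -5))) + 233 = (182 - 1*304/17) + 233 = (182 - 304/17) + 233 = 2790/17 + 233 = 6751/17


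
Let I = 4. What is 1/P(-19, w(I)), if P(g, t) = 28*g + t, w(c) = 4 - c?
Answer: -1/532 ≈ -0.0018797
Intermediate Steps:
P(g, t) = t + 28*g
1/P(-19, w(I)) = 1/((4 - 1*4) + 28*(-19)) = 1/((4 - 4) - 532) = 1/(0 - 532) = 1/(-532) = -1/532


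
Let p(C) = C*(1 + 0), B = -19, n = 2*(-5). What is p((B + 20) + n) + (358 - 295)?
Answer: 54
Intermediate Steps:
n = -10
p(C) = C (p(C) = C*1 = C)
p((B + 20) + n) + (358 - 295) = ((-19 + 20) - 10) + (358 - 295) = (1 - 10) + 63 = -9 + 63 = 54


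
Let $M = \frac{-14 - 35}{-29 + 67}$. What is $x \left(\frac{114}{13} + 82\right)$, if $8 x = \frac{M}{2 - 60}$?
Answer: $\frac{14455}{57304} \approx 0.25225$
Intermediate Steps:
$M = - \frac{49}{38} \approx -1.2895$
$x = \frac{49}{17632}$ ($x = \frac{\left(- \frac{49}{38}\right) \frac{1}{2 - 60}}{8} = \frac{\left(- \frac{49}{38}\right) \frac{1}{-58}}{8} = \frac{\left(- \frac{49}{38}\right) \left(- \frac{1}{58}\right)}{8} = \frac{1}{8} \cdot \frac{49}{2204} = \frac{49}{17632} \approx 0.002779$)
$x \left(\frac{114}{13} + 82\right) = \frac{49 \left(\frac{114}{13} + 82\right)}{17632} = \frac{49}{17632} \cdot \frac{1180}{13} = \frac{14455}{57304}$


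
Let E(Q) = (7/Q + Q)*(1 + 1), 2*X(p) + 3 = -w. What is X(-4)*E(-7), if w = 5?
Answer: 64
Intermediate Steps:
X(p) = -4 (X(p) = -3/2 + (-1*5)/2 = -3/2 + (1/2)*(-5) = -3/2 - 5/2 = -4)
E(Q) = 2*Q + 14/Q (E(Q) = (Q + 7/Q)*2 = 2*Q + 14/Q)
X(-4)*E(-7) = -4*(2*(-7) + 14/(-7)) = -4*(-14 + 14*(-1/7)) = -4*(-14 - 2) = -4*(-16) = 64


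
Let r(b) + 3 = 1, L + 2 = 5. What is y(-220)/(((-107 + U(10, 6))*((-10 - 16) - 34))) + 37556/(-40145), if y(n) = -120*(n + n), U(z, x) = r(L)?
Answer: 31233996/4375805 ≈ 7.1379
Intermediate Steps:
L = 3 (L = -2 + 5 = 3)
r(b) = -2 (r(b) = -3 + 1 = -2)
U(z, x) = -2
y(n) = -240*n
y(-220)/(((-107 + U(10, 6))*((-10 - 16) - 34))) + 37556/(-40145) = (-240*(-220))/(((-107 - 2)*((-10 - 16) - 34))) + 37556/(-40145) = 52800/((-109*(-26 - 34))) + 37556*(-1/40145) = 52800/((-109*(-60))) - 37556/40145 = 52800/6540 - 37556/40145 = 52800*(1/6540) - 37556/40145 = 880/109 - 37556/40145 = 31233996/4375805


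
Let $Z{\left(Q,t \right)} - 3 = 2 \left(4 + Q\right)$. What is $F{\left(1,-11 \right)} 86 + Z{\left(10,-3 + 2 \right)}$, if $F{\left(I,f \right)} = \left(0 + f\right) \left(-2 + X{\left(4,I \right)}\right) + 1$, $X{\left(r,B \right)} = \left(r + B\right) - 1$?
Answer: $-1775$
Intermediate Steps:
$X{\left(r,B \right)} = -1 + B + r$ ($X{\left(r,B \right)} = \left(B + r\right) - 1 = -1 + B + r$)
$F{\left(I,f \right)} = 1 + f \left(1 + I\right)$ ($F{\left(I,f \right)} = \left(0 + f\right) \left(-2 + \left(-1 + I + 4\right)\right) + 1 = f \left(-2 + \left(3 + I\right)\right) + 1 = f \left(1 + I\right) + 1 = 1 + f \left(1 + I\right)$)
$Z{\left(Q,t \right)} = 11 + 2 Q$ ($Z{\left(Q,t \right)} = 3 + 2 \left(4 + Q\right) = 3 + \left(8 + 2 Q\right) = 11 + 2 Q$)
$F{\left(1,-11 \right)} 86 + Z{\left(10,-3 + 2 \right)} = \left(1 - 11 + 1 \left(-11\right)\right) 86 + \left(11 + 2 \cdot 10\right) = \left(1 - 11 - 11\right) 86 + \left(11 + 20\right) = \left(-21\right) 86 + 31 = -1806 + 31 = -1775$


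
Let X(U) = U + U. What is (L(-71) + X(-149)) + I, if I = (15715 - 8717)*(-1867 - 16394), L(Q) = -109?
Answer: -127790885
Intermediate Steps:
X(U) = 2*U
I = -127790478 (I = 6998*(-18261) = -127790478)
(L(-71) + X(-149)) + I = (-109 + 2*(-149)) - 127790478 = (-109 - 298) - 127790478 = -407 - 127790478 = -127790885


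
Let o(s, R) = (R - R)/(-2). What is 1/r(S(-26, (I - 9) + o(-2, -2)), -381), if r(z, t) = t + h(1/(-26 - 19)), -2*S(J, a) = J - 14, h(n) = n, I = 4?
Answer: -45/17146 ≈ -0.0026245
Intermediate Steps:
o(s, R) = 0 (o(s, R) = 0*(-½) = 0)
S(J, a) = 7 - J/2 (S(J, a) = -(J - 14)/2 = -(-14 + J)/2 = 7 - J/2)
r(z, t) = -1/45 + t (r(z, t) = t + 1/(-26 - 19) = t + 1/(-45) = t - 1/45 = -1/45 + t)
1/r(S(-26, (I - 9) + o(-2, -2)), -381) = 1/(-1/45 - 381) = 1/(-17146/45) = -45/17146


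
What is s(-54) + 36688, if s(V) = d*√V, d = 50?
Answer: 36688 + 150*I*√6 ≈ 36688.0 + 367.42*I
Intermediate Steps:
s(V) = 50*√V
s(-54) + 36688 = 50*√(-54) + 36688 = 50*(3*I*√6) + 36688 = 150*I*√6 + 36688 = 36688 + 150*I*√6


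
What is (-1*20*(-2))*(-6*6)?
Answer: -1440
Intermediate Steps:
(-1*20*(-2))*(-6*6) = -20*(-2)*(-36) = 40*(-36) = -1440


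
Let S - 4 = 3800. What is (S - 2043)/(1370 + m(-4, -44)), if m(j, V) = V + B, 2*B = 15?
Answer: 1174/889 ≈ 1.3206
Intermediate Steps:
B = 15/2 (B = (½)*15 = 15/2 ≈ 7.5000)
m(j, V) = 15/2 + V (m(j, V) = V + 15/2 = 15/2 + V)
S = 3804 (S = 4 + 3800 = 3804)
(S - 2043)/(1370 + m(-4, -44)) = (3804 - 2043)/(1370 + (15/2 - 44)) = 1761/(1370 - 73/2) = 1761/(2667/2) = 1761*(2/2667) = 1174/889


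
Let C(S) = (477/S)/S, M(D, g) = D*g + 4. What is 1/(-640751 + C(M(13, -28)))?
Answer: -14400/9226814347 ≈ -1.5607e-6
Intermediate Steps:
M(D, g) = 4 + D*g
C(S) = 477/S²
1/(-640751 + C(M(13, -28))) = 1/(-640751 + 477/(4 + 13*(-28))²) = 1/(-640751 + 477/(4 - 364)²) = 1/(-640751 + 477/(-360)²) = 1/(-640751 + 477*(1/129600)) = 1/(-640751 + 53/14400) = 1/(-9226814347/14400) = -14400/9226814347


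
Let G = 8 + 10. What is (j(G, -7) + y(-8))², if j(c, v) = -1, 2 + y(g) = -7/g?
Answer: 289/64 ≈ 4.5156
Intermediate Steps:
y(g) = -2 - 7/g
G = 18
(j(G, -7) + y(-8))² = (-1 + (-2 - 7/(-8)))² = (-1 + (-2 - 7*(-⅛)))² = (-1 + (-2 + 7/8))² = (-1 - 9/8)² = (-17/8)² = 289/64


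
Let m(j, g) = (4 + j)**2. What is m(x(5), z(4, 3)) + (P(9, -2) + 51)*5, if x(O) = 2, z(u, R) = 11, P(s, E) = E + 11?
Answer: 336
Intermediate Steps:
P(s, E) = 11 + E
m(x(5), z(4, 3)) + (P(9, -2) + 51)*5 = (4 + 2)**2 + ((11 - 2) + 51)*5 = 6**2 + (9 + 51)*5 = 36 + 60*5 = 36 + 300 = 336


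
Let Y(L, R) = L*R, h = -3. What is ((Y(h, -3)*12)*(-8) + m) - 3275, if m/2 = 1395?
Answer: -1349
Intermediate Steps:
m = 2790 (m = 2*1395 = 2790)
((Y(h, -3)*12)*(-8) + m) - 3275 = ((-3*(-3)*12)*(-8) + 2790) - 3275 = ((9*12)*(-8) + 2790) - 3275 = (108*(-8) + 2790) - 3275 = (-864 + 2790) - 3275 = 1926 - 3275 = -1349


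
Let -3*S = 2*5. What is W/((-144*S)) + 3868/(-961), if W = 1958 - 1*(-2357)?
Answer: 458015/92256 ≈ 4.9646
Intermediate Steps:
W = 4315 (W = 1958 + 2357 = 4315)
S = -10/3 (S = -2*5/3 = -⅓*10 = -10/3 ≈ -3.3333)
W/((-144*S)) + 3868/(-961) = 4315/((-144*(-10/3))) + 3868/(-961) = 4315/480 + 3868*(-1/961) = 4315*(1/480) - 3868/961 = 863/96 - 3868/961 = 458015/92256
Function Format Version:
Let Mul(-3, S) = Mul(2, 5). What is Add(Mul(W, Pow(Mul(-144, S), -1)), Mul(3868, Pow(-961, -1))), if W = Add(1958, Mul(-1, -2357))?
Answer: Rational(458015, 92256) ≈ 4.9646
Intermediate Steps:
W = 4315 (W = Add(1958, 2357) = 4315)
S = Rational(-10, 3) (S = Mul(Rational(-1, 3), Mul(2, 5)) = Mul(Rational(-1, 3), 10) = Rational(-10, 3) ≈ -3.3333)
Add(Mul(W, Pow(Mul(-144, S), -1)), Mul(3868, Pow(-961, -1))) = Add(Mul(4315, Pow(Mul(-144, Rational(-10, 3)), -1)), Mul(3868, Pow(-961, -1))) = Add(Mul(4315, Pow(480, -1)), Mul(3868, Rational(-1, 961))) = Add(Mul(4315, Rational(1, 480)), Rational(-3868, 961)) = Add(Rational(863, 96), Rational(-3868, 961)) = Rational(458015, 92256)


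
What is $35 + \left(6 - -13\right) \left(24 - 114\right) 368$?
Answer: $-629245$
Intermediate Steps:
$35 + \left(6 - -13\right) \left(24 - 114\right) 368 = 35 + \left(6 + 13\right) \left(-90\right) 368 = 35 + 19 \left(-90\right) 368 = 35 - 629280 = -629245$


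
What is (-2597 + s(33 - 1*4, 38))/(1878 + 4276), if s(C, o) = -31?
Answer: -1314/3077 ≈ -0.42704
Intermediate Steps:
(-2597 + s(33 - 1*4, 38))/(1878 + 4276) = (-2597 - 31)/(1878 + 4276) = -2628/6154 = -2628*1/6154 = -1314/3077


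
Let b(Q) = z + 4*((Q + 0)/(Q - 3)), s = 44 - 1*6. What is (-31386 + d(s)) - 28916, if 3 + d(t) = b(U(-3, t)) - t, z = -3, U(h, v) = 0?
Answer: -60346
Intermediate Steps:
s = 38 (s = 44 - 6 = 38)
b(Q) = -3 + 4*Q/(-3 + Q) (b(Q) = -3 + 4*((Q + 0)/(Q - 3)) = -3 + 4*(Q/(-3 + Q)) = -3 + 4*Q/(-3 + Q))
d(t) = -6 - t (d(t) = -3 + ((9 + 0)/(-3 + 0) - t) = -3 + (9/(-3) - t) = -3 + (-⅓*9 - t) = -3 + (-3 - t) = -6 - t)
(-31386 + d(s)) - 28916 = (-31386 + (-6 - 1*38)) - 28916 = (-31386 + (-6 - 38)) - 28916 = (-31386 - 44) - 28916 = -31430 - 28916 = -60346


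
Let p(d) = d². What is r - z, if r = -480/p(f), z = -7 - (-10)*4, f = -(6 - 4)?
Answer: -153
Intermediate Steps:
f = -2 (f = -1*2 = -2)
z = 33 (z = -7 - 2*(-20) = -7 + 40 = 33)
r = -120 (r = -480/((-2)²) = -480/4 = -480*¼ = -120)
r - z = -120 - 1*33 = -120 - 33 = -153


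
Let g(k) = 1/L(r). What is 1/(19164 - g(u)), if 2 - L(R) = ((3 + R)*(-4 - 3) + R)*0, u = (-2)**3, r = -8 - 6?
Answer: 2/38327 ≈ 5.2183e-5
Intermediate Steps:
r = -14
u = -8
L(R) = 2 (L(R) = 2 - ((3 + R)*(-4 - 3) + R)*0 = 2 - ((3 + R)*(-7) + R)*0 = 2 - ((-21 - 7*R) + R)*0 = 2 - (-21 - 6*R)*0 = 2 - 1*0 = 2 + 0 = 2)
g(k) = 1/2
1/(19164 - g(u)) = 1/(19164 - 1*1/2) = 1/(19164 - 1/2) = 1/(38327/2) = 2/38327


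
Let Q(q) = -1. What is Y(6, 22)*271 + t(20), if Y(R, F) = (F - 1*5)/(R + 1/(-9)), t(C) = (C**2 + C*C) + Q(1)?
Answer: 83810/53 ≈ 1581.3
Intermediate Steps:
t(C) = -1 + 2*C**2 (t(C) = (C**2 + C*C) - 1 = (C**2 + C**2) - 1 = 2*C**2 - 1 = -1 + 2*C**2)
Y(R, F) = (-5 + F)/(-1/9 + R) (Y(R, F) = (F - 5)/(R - 1/9) = (-5 + F)/(-1/9 + R))
Y(6, 22)*271 + t(20) = (9*(-5 + 22)/(-1 + 9*6))*271 + (-1 + 2*20**2) = (9*17/(-1 + 54))*271 + (-1 + 2*400) = (9*17/53)*271 + (-1 + 800) = (9*(1/53)*17)*271 + 799 = (153/53)*271 + 799 = 41463/53 + 799 = 83810/53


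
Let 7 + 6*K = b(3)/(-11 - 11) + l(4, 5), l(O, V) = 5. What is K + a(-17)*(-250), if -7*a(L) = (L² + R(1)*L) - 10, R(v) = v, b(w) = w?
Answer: 8645671/924 ≈ 9356.8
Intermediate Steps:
a(L) = 10/7 - L/7 - L²/7 (a(L) = -((L² + 1*L) - 10)/7 = -((L² + L) - 10)/7 = -((L + L²) - 10)/7 = -(-10 + L + L²)/7 = 10/7 - L/7 - L²/7)
K = -47/132 (K = -7/6 + (3/(-11 - 11) + 5)/6 = -7/6 + (3/(-22) + 5)/6 = -7/6 + (3*(-1/22) + 5)/6 = -7/6 + (-3/22 + 5)/6 = -7/6 + (⅙)*(107/22) = -7/6 + 107/132 = -47/132 ≈ -0.35606)
K + a(-17)*(-250) = -47/132 + (10/7 - ⅐*(-17) - ⅐*(-17)²)*(-250) = -47/132 + (10/7 + 17/7 - ⅐*289)*(-250) = -47/132 + (10/7 + 17/7 - 289/7)*(-250) = -47/132 - 262/7*(-250) = -47/132 + 65500/7 = 8645671/924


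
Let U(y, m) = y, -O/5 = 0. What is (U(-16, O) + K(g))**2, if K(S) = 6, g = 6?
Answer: 100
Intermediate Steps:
O = 0 (O = -5*0 = 0)
(U(-16, O) + K(g))**2 = (-16 + 6)**2 = (-10)**2 = 100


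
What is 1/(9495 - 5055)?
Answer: 1/4440 ≈ 0.00022523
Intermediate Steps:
1/(9495 - 5055) = 1/4440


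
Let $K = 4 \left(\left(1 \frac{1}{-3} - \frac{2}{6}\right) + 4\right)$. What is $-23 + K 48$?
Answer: $617$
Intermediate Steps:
$K = \frac{40}{3}$ ($K = 4 \left(\left(1 \left(- \frac{1}{3}\right) - \frac{1}{3}\right) + 4\right) = 4 \left(\left(- \frac{1}{3} - \frac{1}{3}\right) + 4\right) = 4 \left(- \frac{2}{3} + 4\right) = 4 \cdot \frac{10}{3} = \frac{40}{3} \approx 13.333$)
$-23 + K 48 = -23 + \frac{40}{3} \cdot 48 = -23 + 640 = 617$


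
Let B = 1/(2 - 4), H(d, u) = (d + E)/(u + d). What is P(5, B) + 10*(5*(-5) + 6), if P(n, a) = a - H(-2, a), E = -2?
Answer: -1921/10 ≈ -192.10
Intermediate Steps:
H(d, u) = (-2 + d)/(d + u) (H(d, u) = (d - 2)/(u + d) = (-2 + d)/(d + u))
B = -½ (B = 1/(-2) = -½ ≈ -0.50000)
P(n, a) = a + 4/(-2 + a) (P(n, a) = a - (-2 - 2)/(-2 + a) = a - (-4)/(-2 + a) = a + 4/(-2 + a))
P(5, B) + 10*(5*(-5) + 6) = (4 - (-2 - ½)/2)/(-2 - ½) + 10*(5*(-5) + 6) = (4 - ½*(-5/2))/(-5/2) + 10*(-25 + 6) = -2*(4 + 5/4)/5 + 10*(-19) = -⅖*21/4 - 190 = -21/10 - 190 = -1921/10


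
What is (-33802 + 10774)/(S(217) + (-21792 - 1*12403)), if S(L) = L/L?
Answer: 3838/5699 ≈ 0.67345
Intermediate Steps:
S(L) = 1
(-33802 + 10774)/(S(217) + (-21792 - 1*12403)) = (-33802 + 10774)/(1 + (-21792 - 1*12403)) = -23028/(1 + (-21792 - 12403)) = -23028/(1 - 34195) = -23028/(-34194) = -23028*(-1/34194) = 3838/5699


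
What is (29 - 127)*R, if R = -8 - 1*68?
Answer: 7448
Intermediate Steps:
R = -76 (R = -8 - 68 = -76)
(29 - 127)*R = (29 - 127)*(-76) = -98*(-76) = 7448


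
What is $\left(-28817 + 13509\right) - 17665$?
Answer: $-32973$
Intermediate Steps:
$\left(-28817 + 13509\right) - 17665 = -15308 - 17665 = -32973$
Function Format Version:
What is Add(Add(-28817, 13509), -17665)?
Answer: -32973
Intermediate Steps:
Add(Add(-28817, 13509), -17665) = Add(-15308, -17665) = -32973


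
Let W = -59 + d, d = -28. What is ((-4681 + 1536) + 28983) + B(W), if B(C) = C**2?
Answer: 33407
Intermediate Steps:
W = -87 (W = -59 - 28 = -87)
((-4681 + 1536) + 28983) + B(W) = ((-4681 + 1536) + 28983) + (-87)**2 = (-3145 + 28983) + 7569 = 25838 + 7569 = 33407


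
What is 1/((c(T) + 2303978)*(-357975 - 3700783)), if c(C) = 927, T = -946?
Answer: -1/9355051607990 ≈ -1.0689e-13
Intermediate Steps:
1/((c(T) + 2303978)*(-357975 - 3700783)) = 1/((927 + 2303978)*(-357975 - 3700783)) = 1/(2304905*(-4058758)) = 1/(-9355051607990) = -1/9355051607990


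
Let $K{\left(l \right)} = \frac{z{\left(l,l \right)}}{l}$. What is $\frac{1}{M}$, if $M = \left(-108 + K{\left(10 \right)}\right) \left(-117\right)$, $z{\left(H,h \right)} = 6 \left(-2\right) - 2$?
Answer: $\frac{5}{63999} \approx 7.8126 \cdot 10^{-5}$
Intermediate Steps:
$z{\left(H,h \right)} = -14$ ($z{\left(H,h \right)} = -12 - 2 = -14$)
$K{\left(l \right)} = - \frac{14}{l}$
$M = \frac{63999}{5}$ ($M = \left(-108 - \frac{14}{10}\right) \left(-117\right) = \left(-108 - \frac{7}{5}\right) \left(-117\right) = \left(- \frac{547}{5}\right) \left(-117\right) = \frac{63999}{5} \approx 12800.0$)
$\frac{1}{M} = \frac{1}{\frac{63999}{5}} = \frac{5}{63999}$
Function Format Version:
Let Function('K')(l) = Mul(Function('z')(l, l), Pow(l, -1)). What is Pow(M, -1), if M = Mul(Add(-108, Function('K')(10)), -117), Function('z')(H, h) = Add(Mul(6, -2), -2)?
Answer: Rational(5, 63999) ≈ 7.8126e-5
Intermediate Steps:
Function('z')(H, h) = -14 (Function('z')(H, h) = Add(-12, -2) = -14)
Function('K')(l) = Mul(-14, Pow(l, -1))
M = Rational(63999, 5) (M = Mul(Add(-108, Mul(-14, Pow(10, -1))), -117) = Mul(Add(-108, Mul(-14, Rational(1, 10))), -117) = Mul(Add(-108, Rational(-7, 5)), -117) = Mul(Rational(-547, 5), -117) = Rational(63999, 5) ≈ 12800.)
Pow(M, -1) = Pow(Rational(63999, 5), -1) = Rational(5, 63999)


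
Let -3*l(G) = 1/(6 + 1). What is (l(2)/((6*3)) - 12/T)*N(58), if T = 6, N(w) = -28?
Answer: 1514/27 ≈ 56.074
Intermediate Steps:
l(G) = -1/21 (l(G) = -1/(3*(6 + 1)) = -⅓/7 = -⅓*⅐ = -1/21)
(l(2)/((6*3)) - 12/T)*N(58) = (-1/(21*(6*3)) - 12/6)*(-28) = (-1/21/18 - 12*⅙)*(-28) = (-1/21*1/18 - 2)*(-28) = (-1/378 - 2)*(-28) = -757/378*(-28) = 1514/27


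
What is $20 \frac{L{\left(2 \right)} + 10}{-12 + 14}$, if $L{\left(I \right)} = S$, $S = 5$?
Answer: $150$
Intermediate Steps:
$L{\left(I \right)} = 5$
$20 \frac{L{\left(2 \right)} + 10}{-12 + 14} = 20 \frac{5 + 10}{-12 + 14} = 20 \cdot \frac{15}{2} = 150$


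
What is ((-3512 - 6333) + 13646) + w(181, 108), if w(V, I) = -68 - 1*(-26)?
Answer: 3759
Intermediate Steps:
w(V, I) = -42 (w(V, I) = -68 + 26 = -42)
((-3512 - 6333) + 13646) + w(181, 108) = ((-3512 - 6333) + 13646) - 42 = (-9845 + 13646) - 42 = 3801 - 42 = 3759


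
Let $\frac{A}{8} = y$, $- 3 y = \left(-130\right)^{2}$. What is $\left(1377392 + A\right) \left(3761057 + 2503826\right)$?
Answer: $\frac{25040586993808}{3} \approx 8.3469 \cdot 10^{12}$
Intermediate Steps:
$y = - \frac{16900}{3}$ ($y = - \frac{\left(-130\right)^{2}}{3} = \left(- \frac{1}{3}\right) 16900 = - \frac{16900}{3} \approx -5633.3$)
$A = - \frac{135200}{3}$ ($A = 8 \left(- \frac{16900}{3}\right) = - \frac{135200}{3} \approx -45067.0$)
$\left(1377392 + A\right) \left(3761057 + 2503826\right) = \left(1377392 - \frac{135200}{3}\right) \left(3761057 + 2503826\right) = \frac{3996976}{3} \cdot 6264883 = \frac{25040586993808}{3}$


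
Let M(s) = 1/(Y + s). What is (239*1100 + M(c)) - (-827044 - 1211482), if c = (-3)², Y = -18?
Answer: 20712833/9 ≈ 2.3014e+6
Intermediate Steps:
c = 9
M(s) = 1/(-18 + s)
(239*1100 + M(c)) - (-827044 - 1211482) = (239*1100 + 1/(-18 + 9)) - (-827044 - 1211482) = (262900 + 1/(-9)) - 1*(-2038526) = (262900 - ⅑) + 2038526 = 2366099/9 + 2038526 = 20712833/9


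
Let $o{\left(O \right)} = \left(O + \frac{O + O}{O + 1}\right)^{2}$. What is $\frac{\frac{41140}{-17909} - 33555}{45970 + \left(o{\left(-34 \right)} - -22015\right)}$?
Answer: $- \frac{654464644515}{1345800119129} \approx -0.4863$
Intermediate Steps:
$o{\left(O \right)} = \left(O + \frac{2 O}{1 + O}\right)^{2}$
$\frac{\frac{41140}{-17909} - 33555}{45970 + \left(o{\left(-34 \right)} - -22015\right)} = \frac{\frac{41140}{-17909} - 33555}{45970 + \left(\frac{\left(-34\right)^{2} \left(3 - 34\right)^{2}}{\left(1 - 34\right)^{2}} - -22015\right)} = \frac{41140 \left(- \frac{1}{17909}\right) - 33555}{45970 + \left(\frac{1156 \left(-31\right)^{2}}{1089} + 22015\right)} = \frac{- \frac{41140}{17909} - 33555}{45970 + \left(1156 \cdot \frac{1}{1089} \cdot 961 + 22015\right)} = - \frac{600977635}{17909 \left(45970 + \left(\frac{1110916}{1089} + 22015\right)\right)} = - \frac{600977635}{17909 \left(45970 + \frac{25085251}{1089}\right)} = - \frac{600977635}{17909 \cdot \frac{75146581}{1089}} = \left(- \frac{600977635}{17909}\right) \frac{1089}{75146581} = - \frac{654464644515}{1345800119129}$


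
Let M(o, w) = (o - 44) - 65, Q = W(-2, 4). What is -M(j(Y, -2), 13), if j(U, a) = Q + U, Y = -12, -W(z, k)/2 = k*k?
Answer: 153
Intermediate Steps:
W(z, k) = -2*k² (W(z, k) = -2*k*k = -2*k²)
Q = -32 (Q = -2*4² = -2*16 = -32)
j(U, a) = -32 + U
M(o, w) = -109 + o (M(o, w) = (-44 + o) - 65 = -109 + o)
-M(j(Y, -2), 13) = -(-109 + (-32 - 12)) = -(-109 - 44) = -1*(-153) = 153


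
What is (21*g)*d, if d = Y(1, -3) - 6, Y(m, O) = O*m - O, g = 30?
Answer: -3780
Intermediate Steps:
Y(m, O) = -O + O*m
d = -6 (d = -3*(-1 + 1) - 6 = -3*0 - 6 = 0 - 6 = -6)
(21*g)*d = (21*30)*(-6) = 630*(-6) = -3780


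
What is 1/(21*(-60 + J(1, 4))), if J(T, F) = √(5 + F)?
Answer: -1/1197 ≈ -0.00083542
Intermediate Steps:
1/(21*(-60 + J(1, 4))) = 1/(21*(-60 + √(5 + 4))) = 1/(21*(-60 + √9)) = 1/(21*(-60 + 3)) = 1/(21*(-57)) = 1/(-1197) = -1/1197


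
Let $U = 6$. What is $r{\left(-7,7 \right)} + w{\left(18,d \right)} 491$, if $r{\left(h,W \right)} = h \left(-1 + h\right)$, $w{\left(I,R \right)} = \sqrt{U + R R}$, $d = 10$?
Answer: $56 + 491 \sqrt{106} \approx 5111.2$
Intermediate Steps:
$w{\left(I,R \right)} = \sqrt{6 + R^{2}}$ ($w{\left(I,R \right)} = \sqrt{6 + R R} = \sqrt{6 + R^{2}}$)
$r{\left(-7,7 \right)} + w{\left(18,d \right)} 491 = - 7 \left(-1 - 7\right) + \sqrt{6 + 10^{2}} \cdot 491 = \left(-7\right) \left(-8\right) + \sqrt{6 + 100} \cdot 491 = 56 + \sqrt{106} \cdot 491 = 56 + 491 \sqrt{106}$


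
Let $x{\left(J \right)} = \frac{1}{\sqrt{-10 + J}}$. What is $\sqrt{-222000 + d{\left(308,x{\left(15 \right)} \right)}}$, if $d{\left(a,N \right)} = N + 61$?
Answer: $\frac{\sqrt{-5548475 + 5 \sqrt{5}}}{5} \approx 471.1 i$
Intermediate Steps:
$x{\left(J \right)} = \frac{1}{\sqrt{-10 + J}}$
$d{\left(a,N \right)} = 61 + N$
$\sqrt{-222000 + d{\left(308,x{\left(15 \right)} \right)}} = \sqrt{-222000 + \left(61 + \frac{1}{\sqrt{-10 + 15}}\right)} = \sqrt{-222000 + \left(61 + \frac{1}{\sqrt{5}}\right)} = \sqrt{-222000 + \left(61 + \frac{\sqrt{5}}{5}\right)} = \sqrt{-221939 + \frac{\sqrt{5}}{5}}$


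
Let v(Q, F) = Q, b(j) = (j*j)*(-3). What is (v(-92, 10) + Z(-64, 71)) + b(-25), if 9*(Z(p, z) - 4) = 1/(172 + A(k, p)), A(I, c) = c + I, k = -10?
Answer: -1731365/882 ≈ -1963.0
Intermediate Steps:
b(j) = -3*j² (b(j) = j²*(-3) = -3*j²)
A(I, c) = I + c
Z(p, z) = 4 + 1/(9*(162 + p)) (Z(p, z) = 4 + 1/(9*(172 + (-10 + p))) = 4 + 1/(9*(162 + p)))
(v(-92, 10) + Z(-64, 71)) + b(-25) = (-92 + (5833 + 36*(-64))/(9*(162 - 64))) - 3*(-25)² = (-92 + (⅑)*(5833 - 2304)/98) - 3*625 = (-92 + (⅑)*(1/98)*3529) - 1875 = (-92 + 3529/882) - 1875 = -77615/882 - 1875 = -1731365/882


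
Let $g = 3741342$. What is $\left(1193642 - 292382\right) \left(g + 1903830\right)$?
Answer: $5087767716720$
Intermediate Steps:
$\left(1193642 - 292382\right) \left(g + 1903830\right) = \left(1193642 - 292382\right) \left(3741342 + 1903830\right) = 901260 \cdot 5645172 = 5087767716720$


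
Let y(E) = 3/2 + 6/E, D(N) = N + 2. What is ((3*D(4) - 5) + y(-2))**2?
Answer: 529/4 ≈ 132.25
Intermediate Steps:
D(N) = 2 + N
y(E) = 3/2 + 6/E (y(E) = 3*(1/2) + 6/E = 3/2 + 6/E)
((3*D(4) - 5) + y(-2))**2 = ((3*(2 + 4) - 5) + (3/2 + 6/(-2)))**2 = ((3*6 - 5) + (3/2 + 6*(-1/2)))**2 = ((18 - 5) + (3/2 - 3))**2 = (13 - 3/2)**2 = (23/2)**2 = 529/4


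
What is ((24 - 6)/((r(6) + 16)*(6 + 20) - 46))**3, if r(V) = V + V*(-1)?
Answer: 729/6331625 ≈ 0.00011514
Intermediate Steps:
r(V) = 0 (r(V) = V - V = 0)
((24 - 6)/((r(6) + 16)*(6 + 20) - 46))**3 = ((24 - 6)/((0 + 16)*(6 + 20) - 46))**3 = (18/(16*26 - 46))**3 = (18/(416 - 46))**3 = (18/370)**3 = (18*(1/370))**3 = (9/185)**3 = 729/6331625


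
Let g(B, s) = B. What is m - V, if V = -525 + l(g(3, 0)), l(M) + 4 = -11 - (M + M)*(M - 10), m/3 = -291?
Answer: -375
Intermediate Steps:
m = -873 (m = 3*(-291) = -873)
l(M) = -15 - 2*M*(-10 + M) (l(M) = -4 + (-11 - (M + M)*(M - 10)) = -4 + (-11 - 2*M*(-10 + M)) = -15 - 2*M*(-10 + M))
V = -498 (V = -525 + (-15 - 2*3² + 20*3) = -525 + (-15 - 2*9 + 60) = -525 + (-15 - 18 + 60) = -525 + 27 = -498)
m - V = -873 - 1*(-498) = -873 + 498 = -375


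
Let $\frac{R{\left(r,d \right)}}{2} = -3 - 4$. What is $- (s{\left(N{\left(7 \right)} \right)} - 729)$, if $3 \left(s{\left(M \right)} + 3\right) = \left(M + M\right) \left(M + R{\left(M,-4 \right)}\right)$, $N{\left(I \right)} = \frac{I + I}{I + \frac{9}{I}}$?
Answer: $\frac{627274}{841} \approx 745.87$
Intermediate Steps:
$N{\left(I \right)} = \frac{2 I}{I + \frac{9}{I}}$
$R{\left(r,d \right)} = -14$ ($R{\left(r,d \right)} = 2 \left(-3 - 4\right) = 2 \left(-7\right) = -14$)
$s{\left(M \right)} = -3 + \frac{2 M \left(-14 + M\right)}{3}$ ($s{\left(M \right)} = -3 + \frac{\left(M + M\right) \left(M - 14\right)}{3} = -3 + \frac{2 M \left(-14 + M\right)}{3}$)
$- (s{\left(N{\left(7 \right)} \right)} - 729) = - (\left(-3 - \frac{28 \frac{2 \cdot 7^{2}}{9 + 7^{2}}}{3} + \frac{2 \left(\frac{2 \cdot 7^{2}}{9 + 7^{2}}\right)^{2}}{3}\right) - 729) = - (\left(-3 - \frac{28 \cdot 2 \cdot 49 \frac{1}{9 + 49}}{3} + \frac{2 \left(2 \cdot 49 \frac{1}{9 + 49}\right)^{2}}{3}\right) - 729) = - (\left(-3 - \frac{28 \cdot 2 \cdot 49 \cdot \frac{1}{58}}{3} + \frac{2 \left(2 \cdot 49 \cdot \frac{1}{58}\right)^{2}}{3}\right) - 729) = - (\left(-3 - \frac{1372}{87} + \frac{2 \left(\frac{49}{29}\right)^{2}}{3}\right) - 729) = - (\left(-3 - \frac{1372}{87} + \frac{2}{3} \cdot \frac{2401}{841}\right) - 729) = - (\left(-3 - \frac{1372}{87} + \frac{4802}{2523}\right) - 729) = - (- \frac{14185}{841} - 729) = \left(-1\right) \left(- \frac{627274}{841}\right) = \frac{627274}{841}$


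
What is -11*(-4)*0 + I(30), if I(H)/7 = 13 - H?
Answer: -119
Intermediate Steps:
I(H) = 91 - 7*H (I(H) = 7*(13 - H) = 91 - 7*H)
-11*(-4)*0 + I(30) = -11*(-4)*0 + (91 - 7*30) = 44*0 + (91 - 210) = 0 - 119 = -119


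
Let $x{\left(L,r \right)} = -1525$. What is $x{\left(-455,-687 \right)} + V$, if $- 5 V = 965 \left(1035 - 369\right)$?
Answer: $-130063$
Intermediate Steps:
$V = -128538$ ($V = - \frac{965 \left(1035 - 369\right)}{5} = - \frac{965 \cdot 666}{5} = \left(- \frac{1}{5}\right) 642690 = -128538$)
$x{\left(-455,-687 \right)} + V = -1525 - 128538 = -130063$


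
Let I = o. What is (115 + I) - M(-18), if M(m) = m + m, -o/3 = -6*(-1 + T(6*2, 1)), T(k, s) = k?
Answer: 349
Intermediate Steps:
o = 198 (o = -(-18)*(-1 + 6*2) = -(-18)*(-1 + 12) = -(-18)*11 = -3*(-66) = 198)
I = 198
M(m) = 2*m
(115 + I) - M(-18) = (115 + 198) - 2*(-18) = 313 - 1*(-36) = 313 + 36 = 349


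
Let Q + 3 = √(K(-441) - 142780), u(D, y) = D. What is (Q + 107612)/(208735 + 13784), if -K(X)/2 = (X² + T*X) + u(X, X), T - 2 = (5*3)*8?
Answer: 107609/222519 + 2*I*√105814/222519 ≈ 0.48359 + 0.0029237*I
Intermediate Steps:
T = 122 (T = 2 + (5*3)*8 = 2 + 15*8 = 2 + 120 = 122)
K(X) = -246*X - 2*X² (K(X) = -2*((X² + 122*X) + X) = -2*(X² + 123*X) = -246*X - 2*X²)
Q = -3 + 2*I*√105814 (Q = -3 + √(2*(-441)*(-123 - 1*(-441)) - 142780) = -3 + √(2*(-441)*(-123 + 441) - 142780) = -3 + √(2*(-441)*318 - 142780) = -3 + √(-280476 - 142780) = -3 + √(-423256) = -3 + 2*I*√105814 ≈ -3.0 + 650.58*I)
(Q + 107612)/(208735 + 13784) = ((-3 + 2*I*√105814) + 107612)/(208735 + 13784) = (107609 + 2*I*√105814)/222519 = (107609 + 2*I*√105814)*(1/222519) = 107609/222519 + 2*I*√105814/222519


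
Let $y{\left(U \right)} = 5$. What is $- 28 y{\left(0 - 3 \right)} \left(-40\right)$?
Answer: $5600$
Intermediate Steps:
$- 28 y{\left(0 - 3 \right)} \left(-40\right) = \left(-28\right) 5 \left(-40\right) = \left(-140\right) \left(-40\right) = 5600$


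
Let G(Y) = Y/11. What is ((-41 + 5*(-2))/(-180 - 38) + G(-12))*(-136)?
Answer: 139740/1199 ≈ 116.55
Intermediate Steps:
G(Y) = Y/11 (G(Y) = Y*(1/11) = Y/11)
((-41 + 5*(-2))/(-180 - 38) + G(-12))*(-136) = ((-41 + 5*(-2))/(-180 - 38) + (1/11)*(-12))*(-136) = ((-41 - 10)/(-218) - 12/11)*(-136) = (-51*(-1/218) - 12/11)*(-136) = (51/218 - 12/11)*(-136) = -2055/2398*(-136) = 139740/1199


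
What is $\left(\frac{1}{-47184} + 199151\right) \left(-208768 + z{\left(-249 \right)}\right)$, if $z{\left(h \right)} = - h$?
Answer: $- \frac{1959398991330377}{47184} \approx -4.1527 \cdot 10^{10}$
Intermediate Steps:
$\left(\frac{1}{-47184} + 199151\right) \left(-208768 + z{\left(-249 \right)}\right) = \left(\frac{1}{-47184} + 199151\right) \left(-208768 - -249\right) = \left(- \frac{1}{47184} + 199151\right) \left(-208768 + 249\right) = \frac{9396740783}{47184} \left(-208519\right) = - \frac{1959398991330377}{47184}$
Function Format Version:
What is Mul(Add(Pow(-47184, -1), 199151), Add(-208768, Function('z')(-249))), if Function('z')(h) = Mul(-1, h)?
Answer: Rational(-1959398991330377, 47184) ≈ -4.1527e+10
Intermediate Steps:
Mul(Add(Pow(-47184, -1), 199151), Add(-208768, Function('z')(-249))) = Mul(Add(Pow(-47184, -1), 199151), Add(-208768, Mul(-1, -249))) = Mul(Add(Rational(-1, 47184), 199151), Add(-208768, 249)) = Mul(Rational(9396740783, 47184), -208519) = Rational(-1959398991330377, 47184)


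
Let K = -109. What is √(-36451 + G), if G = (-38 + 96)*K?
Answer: I*√42773 ≈ 206.82*I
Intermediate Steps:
G = -6322 (G = (-38 + 96)*(-109) = 58*(-109) = -6322)
√(-36451 + G) = √(-36451 - 6322) = √(-42773) = I*√42773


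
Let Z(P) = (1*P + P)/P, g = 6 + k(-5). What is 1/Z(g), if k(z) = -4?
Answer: ½ ≈ 0.50000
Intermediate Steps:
g = 2 (g = 6 - 4 = 2)
Z(P) = 2 (Z(P) = (P + P)/P = (2*P)/P = 2)
1/Z(g) = 1/2 = ½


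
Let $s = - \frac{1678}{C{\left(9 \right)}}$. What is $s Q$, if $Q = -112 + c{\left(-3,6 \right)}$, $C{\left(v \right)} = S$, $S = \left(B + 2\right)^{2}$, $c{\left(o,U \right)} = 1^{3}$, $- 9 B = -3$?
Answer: $\frac{1676322}{49} \approx 34211.0$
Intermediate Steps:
$B = \frac{1}{3}$ ($B = \left(- \frac{1}{9}\right) \left(-3\right) = \frac{1}{3} \approx 0.33333$)
$c{\left(o,U \right)} = 1$
$S = \frac{49}{9}$ ($S = \left(\frac{1}{3} + 2\right)^{2} = \left(\frac{7}{3}\right)^{2} = \frac{49}{9} \approx 5.4444$)
$C{\left(v \right)} = \frac{49}{9}$
$Q = -111$ ($Q = -112 + 1 = -111$)
$s = - \frac{15102}{49}$ ($s = - \frac{1678}{\frac{49}{9}} = \left(-1678\right) \frac{9}{49} = - \frac{15102}{49} \approx -308.2$)
$s Q = \left(- \frac{15102}{49}\right) \left(-111\right) = \frac{1676322}{49}$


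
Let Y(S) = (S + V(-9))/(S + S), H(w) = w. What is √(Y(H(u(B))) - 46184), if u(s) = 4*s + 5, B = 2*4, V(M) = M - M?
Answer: 3*I*√20526/2 ≈ 214.9*I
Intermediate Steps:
V(M) = 0
B = 8
u(s) = 5 + 4*s
Y(S) = ½ (Y(S) = (S + 0)/(S + S) = S/((2*S)) = S*(1/(2*S)) = ½)
√(Y(H(u(B))) - 46184) = √(½ - 46184) = √(-92367/2) = 3*I*√20526/2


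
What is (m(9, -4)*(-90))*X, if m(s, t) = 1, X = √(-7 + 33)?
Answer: -90*√26 ≈ -458.91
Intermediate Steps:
X = √26 ≈ 5.0990
(m(9, -4)*(-90))*X = (1*(-90))*√26 = -90*√26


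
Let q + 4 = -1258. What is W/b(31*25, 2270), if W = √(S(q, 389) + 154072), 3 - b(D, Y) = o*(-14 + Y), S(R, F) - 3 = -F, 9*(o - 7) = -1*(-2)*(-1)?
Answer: -3*√153686/45863 ≈ -0.025643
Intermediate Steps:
o = 61/9 (o = 7 + (-1*(-2)*(-1))/9 = 7 + (2*(-1))/9 = 7 + (⅑)*(-2) = 7 - 2/9 = 61/9 ≈ 6.7778)
q = -1262 (q = -4 - 1258 = -1262)
S(R, F) = 3 - F
b(D, Y) = 881/9 - 61*Y/9 (b(D, Y) = 3 - 61*(-14 + Y)/9 = 3 - (-854/9 + 61*Y/9) = 3 + (854/9 - 61*Y/9) = 881/9 - 61*Y/9)
W = √153686 (W = √((3 - 1*389) + 154072) = √((3 - 389) + 154072) = √(-386 + 154072) = √153686 ≈ 392.03)
W/b(31*25, 2270) = √153686/(881/9 - 61/9*2270) = √153686/(881/9 - 138470/9) = √153686/(-45863/3) = √153686*(-3/45863) = -3*√153686/45863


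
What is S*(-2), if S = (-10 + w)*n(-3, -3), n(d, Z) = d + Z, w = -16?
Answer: -312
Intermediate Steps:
n(d, Z) = Z + d
S = 156 (S = (-10 - 16)*(-3 - 3) = -26*(-6) = 156)
S*(-2) = 156*(-2) = -312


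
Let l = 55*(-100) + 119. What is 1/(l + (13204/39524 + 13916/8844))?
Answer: -21846891/117516445961 ≈ -0.00018591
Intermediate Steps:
l = -5381 (l = -5500 + 119 = -5381)
1/(l + (13204/39524 + 13916/8844)) = 1/(-5381 + (13204/39524 + 13916/8844)) = 1/(-5381 + (13204*(1/39524) + 13916*(1/8844))) = 1/(-5381 + (3301/9881 + 3479/2211)) = 1/(-5381 + 41674510/21846891) = 1/(-117516445961/21846891) = -21846891/117516445961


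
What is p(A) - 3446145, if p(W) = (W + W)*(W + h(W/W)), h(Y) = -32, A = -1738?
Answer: 2706375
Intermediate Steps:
p(W) = 2*W*(-32 + W) (p(W) = (W + W)*(W - 32) = (2*W)*(-32 + W) = 2*W*(-32 + W))
p(A) - 3446145 = 2*(-1738)*(-32 - 1738) - 3446145 = 2*(-1738)*(-1770) - 3446145 = 6152520 - 3446145 = 2706375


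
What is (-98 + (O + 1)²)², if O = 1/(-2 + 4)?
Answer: 146689/16 ≈ 9168.1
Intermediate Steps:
O = ½ (O = 1/2 = ½ ≈ 0.50000)
(-98 + (O + 1)²)² = (-98 + (½ + 1)²)² = (-98 + (3/2)²)² = (-98 + 9/4)² = (-383/4)² = 146689/16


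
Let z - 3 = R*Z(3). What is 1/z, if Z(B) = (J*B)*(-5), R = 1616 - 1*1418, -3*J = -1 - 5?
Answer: -1/5937 ≈ -0.00016844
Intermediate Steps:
J = 2 (J = -(-1 - 5)/3 = -⅓*(-6) = 2)
R = 198 (R = 1616 - 1418 = 198)
Z(B) = -10*B (Z(B) = (2*B)*(-5) = -10*B)
z = -5937 (z = 3 + 198*(-10*3) = 3 + 198*(-30) = 3 - 5940 = -5937)
1/z = 1/(-5937) = -1/5937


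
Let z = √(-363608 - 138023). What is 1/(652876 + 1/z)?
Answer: 327502840756/213818744661414257 + I*√501631/213818744661414257 ≈ 1.5317e-6 + 3.3124e-15*I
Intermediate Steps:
z = I*√501631 (z = √(-501631) = I*√501631 ≈ 708.26*I)
1/(652876 + 1/z) = 1/(652876 + 1/(I*√501631)) = 1/(652876 - I*√501631/501631)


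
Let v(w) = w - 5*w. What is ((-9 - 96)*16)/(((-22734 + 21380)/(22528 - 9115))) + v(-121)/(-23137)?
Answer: 260682400372/15663749 ≈ 16642.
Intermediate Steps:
v(w) = -4*w
((-9 - 96)*16)/(((-22734 + 21380)/(22528 - 9115))) + v(-121)/(-23137) = ((-9 - 96)*16)/(((-22734 + 21380)/(22528 - 9115))) - 4*(-121)/(-23137) = (-105*16)/((-1354/13413)) + 484*(-1/23137) = -1680/((-1354*1/13413)) - 484/23137 = -1680/(-1354/13413) - 484/23137 = -1680*(-13413/1354) - 484/23137 = 11266920/677 - 484/23137 = 260682400372/15663749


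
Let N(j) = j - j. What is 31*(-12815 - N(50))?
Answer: -397265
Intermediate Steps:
N(j) = 0
31*(-12815 - N(50)) = 31*(-12815 - 1*0) = 31*(-12815 + 0) = 31*(-12815) = -397265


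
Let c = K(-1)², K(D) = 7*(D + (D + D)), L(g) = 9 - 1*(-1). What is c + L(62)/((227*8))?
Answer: 400433/908 ≈ 441.01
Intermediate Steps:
L(g) = 10 (L(g) = 9 + 1 = 10)
K(D) = 21*D (K(D) = 7*(D + 2*D) = 7*(3*D) = 21*D)
c = 441 (c = (21*(-1))² = (-21)² = 441)
c + L(62)/((227*8)) = 441 + 10/((227*8)) = 441 + 10/1816 = 441 + 10*(1/1816) = 441 + 5/908 = 400433/908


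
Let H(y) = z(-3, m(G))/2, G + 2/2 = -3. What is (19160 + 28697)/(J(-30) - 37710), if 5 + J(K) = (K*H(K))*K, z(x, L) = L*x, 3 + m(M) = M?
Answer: -47857/28265 ≈ -1.6932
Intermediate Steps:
G = -4 (G = -1 - 3 = -4)
m(M) = -3 + M
H(y) = 21/2 (H(y) = ((-3 - 4)*(-3))/2 = -7*(-3)*(½) = 21*(½) = 21/2)
J(K) = -5 + 21*K²/2 (J(K) = -5 + (K*(21/2))*K = -5 + (21*K/2)*K = -5 + 21*K²/2)
(19160 + 28697)/(J(-30) - 37710) = (19160 + 28697)/((-5 + (21/2)*(-30)²) - 37710) = 47857/((-5 + (21/2)*900) - 37710) = 47857/((-5 + 9450) - 37710) = 47857/(9445 - 37710) = 47857/(-28265) = 47857*(-1/28265) = -47857/28265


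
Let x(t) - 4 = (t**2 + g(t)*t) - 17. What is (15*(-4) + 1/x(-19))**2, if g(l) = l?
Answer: 1809566521/502681 ≈ 3599.8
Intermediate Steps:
x(t) = -13 + 2*t**2 (x(t) = 4 + ((t**2 + t*t) - 17) = 4 + ((t**2 + t**2) - 17) = 4 + (2*t**2 - 17) = 4 + (-17 + 2*t**2) = -13 + 2*t**2)
(15*(-4) + 1/x(-19))**2 = (15*(-4) + 1/(-13 + 2*(-19)**2))**2 = (-60 + 1/(-13 + 2*361))**2 = (-60 + 1/(-13 + 722))**2 = (-60 + 1/709)**2 = (-42539/709)**2 = 1809566521/502681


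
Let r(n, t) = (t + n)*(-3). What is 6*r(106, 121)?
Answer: -4086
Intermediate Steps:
r(n, t) = -3*n - 3*t (r(n, t) = (n + t)*(-3) = -3*n - 3*t)
6*r(106, 121) = 6*(-3*106 - 3*121) = 6*(-318 - 363) = 6*(-681) = -4086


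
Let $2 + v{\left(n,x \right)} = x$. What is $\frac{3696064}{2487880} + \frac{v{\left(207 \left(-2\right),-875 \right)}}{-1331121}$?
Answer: $\frac{615261284813}{413958664185} \approx 1.4863$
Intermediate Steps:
$v{\left(n,x \right)} = -2 + x$
$\frac{3696064}{2487880} + \frac{v{\left(207 \left(-2\right),-875 \right)}}{-1331121} = \frac{3696064}{2487880} + \frac{-2 - 875}{-1331121} = 3696064 \cdot \frac{1}{2487880} - - \frac{877}{1331121} = \frac{462008}{310985} + \frac{877}{1331121} = \frac{615261284813}{413958664185}$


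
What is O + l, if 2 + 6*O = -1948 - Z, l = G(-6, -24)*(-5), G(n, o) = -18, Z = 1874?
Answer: -1642/3 ≈ -547.33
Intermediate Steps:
l = 90 (l = -18*(-5) = 90)
O = -1912/3 (O = -1/3 + (-1948 - 1*1874)/6 = -1/3 + (-1948 - 1874)/6 = -1/3 + (1/6)*(-3822) = -1/3 - 637 = -1912/3 ≈ -637.33)
O + l = -1912/3 + 90 = -1642/3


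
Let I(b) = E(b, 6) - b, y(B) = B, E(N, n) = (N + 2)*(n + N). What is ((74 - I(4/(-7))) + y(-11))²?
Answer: 7177041/2401 ≈ 2989.2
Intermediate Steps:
E(N, n) = (2 + N)*(N + n)
I(b) = 12 + b² + 7*b (I(b) = (b² + 2*b + 2*6 + b*6) - b = (b² + 2*b + 12 + 6*b) - b = (12 + b² + 8*b) - b = 12 + b² + 7*b)
((74 - I(4/(-7))) + y(-11))² = ((74 - (12 + (4/(-7))² + 7*(4/(-7)))) - 11)² = ((74 - (12 + (4*(-⅐))² + 7*(4*(-⅐)))) - 11)² = ((74 - (12 + (-4/7)² + 7*(-4/7))) - 11)² = ((74 - (12 + 16/49 - 4)) - 11)² = ((74 - 1*408/49) - 11)² = ((74 - 408/49) - 11)² = (3218/49 - 11)² = (2679/49)² = 7177041/2401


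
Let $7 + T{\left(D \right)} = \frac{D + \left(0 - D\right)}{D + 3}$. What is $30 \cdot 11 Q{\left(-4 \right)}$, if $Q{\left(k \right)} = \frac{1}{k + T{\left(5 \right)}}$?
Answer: $-30$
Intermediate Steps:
$T{\left(D \right)} = -7$ ($T{\left(D \right)} = -7 + \frac{D + \left(0 - D\right)}{D + 3} = -7 + \frac{D - D}{3 + D} = -7 + \frac{0}{3 + D} = -7 + 0 = -7$)
$Q{\left(k \right)} = \frac{1}{-7 + k}$ ($Q{\left(k \right)} = \frac{1}{k - 7} = \frac{1}{-7 + k}$)
$30 \cdot 11 Q{\left(-4 \right)} = \frac{30 \cdot 11}{-7 - 4} = \frac{330}{-11} = 330 \left(- \frac{1}{11}\right) = -30$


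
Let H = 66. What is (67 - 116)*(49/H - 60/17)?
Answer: 153223/1122 ≈ 136.56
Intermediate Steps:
(67 - 116)*(49/H - 60/17) = (67 - 116)*(49/66 - 60/17) = -49*(49*(1/66) - 60*1/17) = -49*(49/66 - 60/17) = -49*(-3127/1122) = 153223/1122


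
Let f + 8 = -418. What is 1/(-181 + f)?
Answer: -1/607 ≈ -0.0016474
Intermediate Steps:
f = -426 (f = -8 - 418 = -426)
1/(-181 + f) = 1/(-181 - 426) = 1/(-607) = -1/607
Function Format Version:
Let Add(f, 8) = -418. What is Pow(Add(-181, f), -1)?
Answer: Rational(-1, 607) ≈ -0.0016474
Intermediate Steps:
f = -426 (f = Add(-8, -418) = -426)
Pow(Add(-181, f), -1) = Pow(Add(-181, -426), -1) = Pow(-607, -1) = Rational(-1, 607)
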